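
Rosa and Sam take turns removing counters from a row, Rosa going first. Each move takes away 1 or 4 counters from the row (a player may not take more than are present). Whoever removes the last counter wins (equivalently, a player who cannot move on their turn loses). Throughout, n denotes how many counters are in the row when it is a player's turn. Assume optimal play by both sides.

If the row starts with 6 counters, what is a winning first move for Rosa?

Remove 1, leaving 5.

Use the standard recursion: the mover loses at a terminal position; elsewhere, the mover wins exactly when some move hands the opponent an L position.
n=0: no move → L
n=1: reaches L-position 0 → W
n=2: only reaches 1(W), which is W → L
n=3: reaches L-position 2 → W
n=4: reaches L-position 0 → W
n=5: only reaches 4(W), 1(W), all W → L
n=6: reaches L-position 5 → W
From 6, the L positions reachable in one move are: 5, 2. Any move reaching one of these is winning.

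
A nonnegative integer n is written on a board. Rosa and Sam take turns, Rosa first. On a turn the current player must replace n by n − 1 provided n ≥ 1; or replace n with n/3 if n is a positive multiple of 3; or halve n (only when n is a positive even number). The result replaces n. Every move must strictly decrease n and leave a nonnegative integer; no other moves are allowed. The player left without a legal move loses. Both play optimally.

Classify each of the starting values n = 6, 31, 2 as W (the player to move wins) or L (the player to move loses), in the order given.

Label each position W (a win for the player to move) or L (a loss). A position with no legal move is L; any other position is W exactly when some move reaches an L, and L when every move reaches a W.
n=0: no move → L
n=1: W (go to 0, an L position)
n=2: L (sole option 1(W) is W)
n=3: W (go to 2, an L position)
n=4: W (go to 2, an L position)
n=5: L (sole option 4(W) is W)
n=6: W (go to 2, an L position)
n=7: L (sole option 6(W) is W)
n=8: W (go to 7, an L position)
n=9: L (options 3(W), 8(W) are all W)
n=10: W (go to 5, an L position)
n=11: L (sole option 10(W) is W)
n=12: W (go to 11, an L position)
n=13: L (sole option 12(W) is W)
n=14: W (go to 7, an L position)
n=15: W (go to 5, an L position)
n=16: L (options 8(W), 15(W) are all W)
n=17: W (go to 16, an L position)
n=18: W (go to 9, an L position)
n=19: L (sole option 18(W) is W)
n=20: W (go to 19, an L position)
n=21: W (go to 7, an L position)
n=22: W (go to 11, an L position)
n=23: L (sole option 22(W) is W)
n=24: W (go to 23, an L position)
n=25: L (sole option 24(W) is W)
n=26: W (go to 13, an L position)
n=27: W (go to 9, an L position)
n=28: L (options 14(W), 27(W) are all W)
n=29: W (go to 28, an L position)
n=30: L (options 10(W), 15(W), 29(W) are all W)
n=31: W (go to 30, an L position)

6: W, 31: W, 2: L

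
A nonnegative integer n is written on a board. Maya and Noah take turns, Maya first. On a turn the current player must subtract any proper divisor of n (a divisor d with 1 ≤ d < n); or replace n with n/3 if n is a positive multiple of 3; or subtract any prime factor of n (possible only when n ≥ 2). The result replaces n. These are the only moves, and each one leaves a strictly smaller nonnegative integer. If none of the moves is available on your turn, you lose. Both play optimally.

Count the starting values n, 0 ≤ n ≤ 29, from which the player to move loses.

Label each position W (a win for the player to move) or L (a loss). A position with no legal move is L; any other position is W exactly when some move reaches an L, and L when every move reaches a W.
n=0: no move → L
n=1: no move → L
n=2: →0(L), so W
n=3: →0(L), so W
n=4: →2(W), 3(W) — all W, so L
n=5: →0(L), so W
n=6: →4(L), so W
n=7: →0(L), so W
n=8: →4(L), so W
n=9: →3(W), 6(W), 8(W) — all W, so L
n=10: →9(L), so W
n=11: →0(L), so W
n=12: →4(L), so W
n=13: →0(L), so W
n=14: →7(W), 12(W), 13(W) — all W, so L
n=15: →14(L), so W
n=16: →14(L), so W
n=17: →0(L), so W
n=18: →9(L), so W
n=19: →0(L), so W
n=20: →10(W), 15(W), 16(W), 18(W), 19(W) — all W, so L
n=21: →14(L), so W
n=22: →20(L), so W
n=23: →0(L), so W
n=24: →20(L), so W
n=25: →20(L), so W
n=26: →13(W), 24(W), 25(W) — all W, so L
n=27: →9(L), so W
n=28: →14(L), so W
n=29: →0(L), so W
L entries with 0 ≤ n ≤ 29: n = 0, 1, 4, 9, 14, 20, 26; that makes 7.

7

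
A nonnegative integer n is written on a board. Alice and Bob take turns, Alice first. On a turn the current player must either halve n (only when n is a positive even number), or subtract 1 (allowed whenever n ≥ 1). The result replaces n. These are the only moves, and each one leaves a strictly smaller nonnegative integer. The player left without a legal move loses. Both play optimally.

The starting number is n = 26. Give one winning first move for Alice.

Classify positions by backward induction: terminal positions (no move available) are L. From any other position, the mover wins iff some move reaches an L.
n=0: no move → L
n=1: can move to 0, which is L ⇒ W
n=2: the only move is to 1(W), a W ⇒ L
n=3: can move to 2, which is L ⇒ W
n=4: can move to 2, which is L ⇒ W
n=5: the only move is to 4(W), a W ⇒ L
n=6: can move to 5, which is L ⇒ W
n=7: the only move is to 6(W), a W ⇒ L
n=8: can move to 7, which is L ⇒ W
n=9: the only move is to 8(W), a W ⇒ L
n=10: can move to 5, which is L ⇒ W
n=11: the only move is to 10(W), a W ⇒ L
n=12: can move to 11, which is L ⇒ W
n=13: the only move is to 12(W), a W ⇒ L
n=14: can move to 7, which is L ⇒ W
n=15: the only move is to 14(W), a W ⇒ L
n=16: can move to 15, which is L ⇒ W
n=17: the only move is to 16(W), a W ⇒ L
n=18: can move to 9, which is L ⇒ W
n=19: the only move is to 18(W), a W ⇒ L
n=20: can move to 19, which is L ⇒ W
n=21: the only move is to 20(W), a W ⇒ L
n=22: can move to 11, which is L ⇒ W
n=23: the only move is to 22(W), a W ⇒ L
n=24: can move to 23, which is L ⇒ W
n=25: the only move is to 24(W), a W ⇒ L
n=26: can move to 13, which is L ⇒ W
From 26, the L positions reachable in one move are: 13, 25. Any move reaching one of these is winning.

Move to 13.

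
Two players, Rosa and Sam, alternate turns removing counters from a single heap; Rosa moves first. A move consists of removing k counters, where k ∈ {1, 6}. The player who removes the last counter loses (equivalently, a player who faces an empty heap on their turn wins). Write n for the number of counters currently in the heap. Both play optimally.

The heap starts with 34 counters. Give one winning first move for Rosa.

Label each position W (a win for the player to move) or L (a loss). A position with no legal move is W; any other position is W exactly when some move reaches an L, and L when every move reaches a W.
n=0: no move; the opponent has just taken the last counter and therefore loses → W
n=1: →0(W) only, which is W, so L
n=2: →1(L), so W
n=3: →2(W) only, which is W, so L
n=4: →3(L), so W
n=5: →4(W) only, which is W, so L
n=6: →5(L), so W
n=7: →1(L), so W
n=8: →7(W), 2(W) — all W, so L
n=9: →8(L), so W
n=10: →9(W), 4(W) — all W, so L
n=11: →10(L), so W
n=12: →11(W), 6(W) — all W, so L
n=13: →12(L), so W
n=14: →8(L), so W
n=15: →14(W), 9(W) — all W, so L
n=16: →15(L), so W
n=17: →16(W), 11(W) — all W, so L
n=18: →17(L), so W
n=19: →18(W), 13(W) — all W, so L
n=20: →19(L), so W
n=21: →15(L), so W
n=22: →21(W), 16(W) — all W, so L
n=23: →22(L), so W
n=24: →23(W), 18(W) — all W, so L
n=25: →24(L), so W
n=26: →25(W), 20(W) — all W, so L
n=27: →26(L), so W
n=28: →22(L), so W
n=29: →28(W), 23(W) — all W, so L
n=30: →29(L), so W
n=31: →30(W), 25(W) — all W, so L
n=32: →31(L), so W
n=33: →32(W), 27(W) — all W, so L
n=34: →33(L), so W
From 34, the L positions reachable in one move are: 33.

Remove 1, leaving 33.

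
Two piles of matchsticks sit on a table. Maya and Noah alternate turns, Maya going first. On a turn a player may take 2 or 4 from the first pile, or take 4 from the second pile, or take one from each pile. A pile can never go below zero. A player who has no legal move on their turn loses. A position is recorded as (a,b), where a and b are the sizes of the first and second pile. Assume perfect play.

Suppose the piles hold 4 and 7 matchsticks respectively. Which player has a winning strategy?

Noah wins.

Compute win/loss labels from the base case upward. A position with no move is L. Any other position is W if it can reach an L in one move, else L.
No move ever increases a pile, so every position that can arise here has a ≤ 4 and b ≤ 7; it is enough to label the cells with 0 ≤ a ≤ 4 and 0 ≤ b ≤ 7.
Every move lowers a or b (never raises either), so fill the grid row by row in increasing a, and left to right within a row: each cell's successors are then already labelled.
      b=0  b=1  b=2  b=3  b=4  b=5  b=6  b=7
a=0:    L    L    L    L    W    W    W    W
a=1:    L    W    W    W    W    L    L    L
a=2:    W    W    W    W    L    L    W    W
a=3:    W    L    L    L    L    W    W    W
a=4:    W    W    W    W    W    W    L    L
Cells with no legal move (terminal, hence L): (0,0), (0,1), (0,2), (0,3), (1,0).
The remaining L cells, each justified by listing all of its moves:
(1,5): only reaches (1,1)(W), (0,4)(W), all W → L
(1,6): only reaches (1,2)(W), (0,5)(W), all W → L
(1,7): only reaches (1,3)(W), (0,6)(W), all W → L
(2,4): only reaches (0,4)(W), (2,0)(W), (1,3)(W), all W → L
(2,5): only reaches (0,5)(W), (2,1)(W), (1,4)(W), all W → L
(3,1): only reaches (1,1)(W), (2,0)(W), all W → L
(3,2): only reaches (1,2)(W), (2,1)(W), all W → L
(3,3): only reaches (1,3)(W), (2,2)(W), all W → L
(3,4): only reaches (1,4)(W), (3,0)(W), (2,3)(W), all W → L
(4,6): only reaches (2,6)(W), (0,6)(W), (4,2)(W), (3,5)(W), all W → L
(4,7): only reaches (2,7)(W), (0,7)(W), (4,3)(W), (3,6)(W), all W → L
Every other cell has at least one move into one of the L cells above, so it is W.
Every move from (4,7) reaches a W position, so the mover loses.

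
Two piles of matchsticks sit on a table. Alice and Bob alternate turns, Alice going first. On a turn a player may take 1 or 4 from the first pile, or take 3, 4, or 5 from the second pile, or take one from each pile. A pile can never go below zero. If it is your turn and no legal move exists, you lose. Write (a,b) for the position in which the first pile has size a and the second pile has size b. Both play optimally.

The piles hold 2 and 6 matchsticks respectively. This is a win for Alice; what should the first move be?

Use the standard recursion: the mover loses at a terminal position; elsewhere, the mover wins exactly when some move hands the opponent an L position.
No move ever increases a pile, so every position that can arise here has a ≤ 2 and b ≤ 6; it is enough to label the cells with 0 ≤ a ≤ 2 and 0 ≤ b ≤ 6.
Every move lowers a or b (never raises either), so fill the grid row by row in increasing a, and left to right within a row: each cell's successors are then already labelled.
      b=0  b=1  b=2  b=3  b=4  b=5  b=6
a=0:    L    L    L    W    W    W    W
a=1:    W    W    W    W    L    L    L
a=2:    L    L    L    W    W    W    W
Cells with no legal move (terminal, hence L): (0,0), (0,1), (0,2).
The remaining L cells, each justified by listing all of its moves:
(1,4): L (options (0,4)(W), (1,1)(W), (1,0)(W), (0,3)(W) are all W)
(1,5): L (options (0,5)(W), (1,2)(W), (1,1)(W), (1,0)(W), (0,4)(W) are all W)
(1,6): L (options (0,6)(W), (1,3)(W), (1,2)(W), (1,1)(W), (0,5)(W) are all W)
(2,0): L (sole option (1,0)(W) is W)
(2,1): L (options (1,1)(W), (1,0)(W) are all W)
(2,2): L (options (1,2)(W), (1,1)(W) are all W)
Every other cell has at least one move into one of the L cells above, so it is W.
From (2,6), the L positions reachable in one move are: (1,6), (2,2), (2,1), (1,5). Any move reaching one of these is winning.

Move to (1,6).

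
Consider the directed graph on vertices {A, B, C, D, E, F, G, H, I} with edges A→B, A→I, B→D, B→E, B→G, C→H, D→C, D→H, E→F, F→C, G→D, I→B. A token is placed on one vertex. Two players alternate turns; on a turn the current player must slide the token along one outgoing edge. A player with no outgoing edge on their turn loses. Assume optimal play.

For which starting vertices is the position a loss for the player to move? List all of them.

Build the W/L table. Terminal = L. A non-terminal position is W if it has a move to some L; otherwise it is L.
Every edge goes from a vertex to one that appears earlier in the order H, C, D, F, E, G, B, I, A, so processing vertices in that order labels each vertex after all of its successors.
H: no outgoing edge → L
C: W (go to H, an L position)
D: W (go to H, an L position)
F: L (sole option C(W) is W)
E: W (go to F, an L position)
G: L (sole option D(W) is W)
B: W (go to G, an L position)
I: L (sole option B(W) is W)
A: W (go to I, an L position)
The losing starting vertices are exactly the entries labelled L in this table (4 of them).

F, G, H, I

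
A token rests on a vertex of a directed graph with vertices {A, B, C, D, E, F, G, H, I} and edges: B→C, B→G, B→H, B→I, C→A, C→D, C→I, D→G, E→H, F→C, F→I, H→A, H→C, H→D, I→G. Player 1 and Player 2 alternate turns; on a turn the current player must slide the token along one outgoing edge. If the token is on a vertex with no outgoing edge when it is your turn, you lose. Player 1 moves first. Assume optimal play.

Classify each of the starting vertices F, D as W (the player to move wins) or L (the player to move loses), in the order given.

Label each position W (a win for the player to move) or L (a loss). A position with no legal move is L; any other position is W exactly when some move reaches an L, and L when every move reaches a W.
Every edge goes from a vertex to one that appears earlier in the order A, G, D, I, C, F, H, E, B, so processing vertices in that order labels each vertex after all of its successors.
A: no outgoing edge → L
G: no outgoing edge → L
D: reaches L-position G → W
I: reaches L-position G → W
C: reaches L-position A → W
F: only reaches C(W), I(W), all W → L
H: reaches L-position A → W
E: only reaches H(W), which is W → L
B: reaches L-position G → W

F: L, D: W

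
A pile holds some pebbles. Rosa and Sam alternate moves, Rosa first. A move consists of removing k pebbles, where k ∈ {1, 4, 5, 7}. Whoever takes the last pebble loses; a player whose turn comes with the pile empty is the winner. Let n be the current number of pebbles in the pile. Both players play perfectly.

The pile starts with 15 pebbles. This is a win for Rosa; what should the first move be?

Compute win/loss labels from the base case upward. A position with no move is W. Any other position is W if it can reach an L in one move, else L.
n=0: no move; the opponent has just taken the last pebble and therefore loses → W
n=1: the only move is to 0(W), a W ⇒ L
n=2: can move to 1, which is L ⇒ W
n=3: the only move is to 2(W), a W ⇒ L
n=4: can move to 3, which is L ⇒ W
n=5: can move to 1, which is L ⇒ W
n=6: can move to 1, which is L ⇒ W
n=7: can move to 3, which is L ⇒ W
n=8: can move to 3, which is L ⇒ W
n=9: moves to 8(W), 5(W), 4(W), 2(W); every one is W ⇒ L
n=10: can move to 9, which is L ⇒ W
n=11: moves to 10(W), 7(W), 6(W), 4(W); every one is W ⇒ L
n=12: can move to 11, which is L ⇒ W
n=13: can move to 9, which is L ⇒ W
n=14: can move to 9, which is L ⇒ W
n=15: can move to 11, which is L ⇒ W
From 15, the L positions reachable in one move are: 11.

Remove 4, leaving 11.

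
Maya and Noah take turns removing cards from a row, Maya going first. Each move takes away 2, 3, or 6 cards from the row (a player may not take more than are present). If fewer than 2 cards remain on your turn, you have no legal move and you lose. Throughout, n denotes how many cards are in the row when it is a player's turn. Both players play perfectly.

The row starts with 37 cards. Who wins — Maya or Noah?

Positions with no move are L. A position that does have a move is losing for the player to move precisely when every available move leads to a winning position for the opponent. Fill in the labels:
n=0: no move → L
n=1: no move → L
n=2: W (go to 0, an L position)
n=3: W (go to 1, an L position)
n=4: W (go to 1, an L position)
n=5: L (options 3(W), 2(W) are all W)
n=6: W (go to 0, an L position)
n=7: W (go to 5, an L position)
n=8: W (go to 5, an L position)
n=9: L (options 7(W), 6(W), 3(W) are all W)
n=10: L (options 8(W), 7(W), 4(W) are all W)
n=11: W (go to 9, an L position)
n=12: W (go to 10, an L position)
n=13: W (go to 10, an L position)
n=14: L (options 12(W), 11(W), 8(W) are all W)
n=15: W (go to 9, an L position)
n=16: W (go to 14, an L position)
n=17: W (go to 14, an L position)
n=18: L (options 16(W), 15(W), 12(W) are all W)
n=19: L (options 17(W), 16(W), 13(W) are all W)
n=20: W (go to 18, an L position)
n=21: W (go to 19, an L position)
n=22: W (go to 19, an L position)
n=23: L (options 21(W), 20(W), 17(W) are all W)
n=24: W (go to 18, an L position)
n=25: W (go to 23, an L position)
n=26: W (go to 23, an L position)
n=27: L (options 25(W), 24(W), 21(W) are all W)
n=28: L (options 26(W), 25(W), 22(W) are all W)
n=29: W (go to 27, an L position)
n=30: W (go to 28, an L position)
n=31: W (go to 28, an L position)
n=32: L (options 30(W), 29(W), 26(W) are all W)
n=33: W (go to 27, an L position)
n=34: W (go to 32, an L position)
n=35: W (go to 32, an L position)
n=36: L (options 34(W), 33(W), 30(W) are all W)
n=37: L (options 35(W), 34(W), 31(W) are all W)
Every move from 37 reaches a W position, so the mover loses.

Noah wins.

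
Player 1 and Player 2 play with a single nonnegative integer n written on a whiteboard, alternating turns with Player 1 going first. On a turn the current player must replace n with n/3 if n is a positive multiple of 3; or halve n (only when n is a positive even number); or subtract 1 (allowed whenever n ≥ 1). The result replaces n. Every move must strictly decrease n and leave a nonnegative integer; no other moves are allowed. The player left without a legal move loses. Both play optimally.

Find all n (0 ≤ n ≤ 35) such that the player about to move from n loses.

0, 2, 5, 7, 9, 11, 13, 16, 19, 23, 25, 28, 30, 34

Label each position W (a win for the player to move) or L (a loss). A position with no legal move is L; any other position is W exactly when some move reaches an L, and L when every move reaches a W.
n=0: no move → L
n=1: W (go to 0, an L position)
n=2: L (sole option 1(W) is W)
n=3: W (go to 2, an L position)
n=4: W (go to 2, an L position)
n=5: L (sole option 4(W) is W)
n=6: W (go to 2, an L position)
n=7: L (sole option 6(W) is W)
n=8: W (go to 7, an L position)
n=9: L (options 3(W), 8(W) are all W)
n=10: W (go to 5, an L position)
n=11: L (sole option 10(W) is W)
n=12: W (go to 11, an L position)
n=13: L (sole option 12(W) is W)
n=14: W (go to 7, an L position)
n=15: W (go to 5, an L position)
n=16: L (options 8(W), 15(W) are all W)
n=17: W (go to 16, an L position)
n=18: W (go to 9, an L position)
n=19: L (sole option 18(W) is W)
n=20: W (go to 19, an L position)
n=21: W (go to 7, an L position)
n=22: W (go to 11, an L position)
n=23: L (sole option 22(W) is W)
n=24: W (go to 23, an L position)
n=25: L (sole option 24(W) is W)
n=26: W (go to 13, an L position)
n=27: W (go to 9, an L position)
n=28: L (options 14(W), 27(W) are all W)
n=29: W (go to 28, an L position)
n=30: L (options 10(W), 15(W), 29(W) are all W)
n=31: W (go to 30, an L position)
n=32: W (go to 16, an L position)
n=33: W (go to 11, an L position)
n=34: L (options 17(W), 33(W) are all W)
n=35: W (go to 34, an L position)
The losing starting values of n are exactly the entries labelled L in this table (14 of them).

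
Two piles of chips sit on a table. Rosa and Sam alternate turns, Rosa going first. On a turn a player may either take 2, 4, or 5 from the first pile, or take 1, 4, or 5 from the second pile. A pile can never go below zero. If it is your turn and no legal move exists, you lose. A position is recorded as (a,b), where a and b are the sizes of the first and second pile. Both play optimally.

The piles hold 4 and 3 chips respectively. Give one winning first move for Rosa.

Move to (2,3).

Build the W/L table. Terminal = L. A non-terminal position is W if it has a move to some L; otherwise it is L.
No move ever increases a pile, so every position that can arise here has a ≤ 4 and b ≤ 3; it is enough to label the cells with 0 ≤ a ≤ 4 and 0 ≤ b ≤ 3.
Every move lowers a or b (never raises either), so fill the grid row by row in increasing a, and left to right within a row: each cell's successors are then already labelled.
      b=0  b=1  b=2  b=3
a=0:    L    W    L    W
a=1:    L    W    L    W
a=2:    W    L    W    L
a=3:    W    L    W    L
a=4:    W    W    W    W
Cells with no legal move (terminal, hence L): (0,0), (1,0).
The remaining L cells, each justified by listing all of its moves:
(0,2): only reaches (0,1)(W), which is W → L
(1,2): only reaches (1,1)(W), which is W → L
(2,1): only reaches (0,1)(W), (2,0)(W), all W → L
(2,3): only reaches (0,3)(W), (2,2)(W), all W → L
(3,1): only reaches (1,1)(W), (3,0)(W), all W → L
(3,3): only reaches (1,3)(W), (3,2)(W), all W → L
Every other cell has at least one move into one of the L cells above, so it is W.
From (4,3), the L positions reachable in one move are: (2,3).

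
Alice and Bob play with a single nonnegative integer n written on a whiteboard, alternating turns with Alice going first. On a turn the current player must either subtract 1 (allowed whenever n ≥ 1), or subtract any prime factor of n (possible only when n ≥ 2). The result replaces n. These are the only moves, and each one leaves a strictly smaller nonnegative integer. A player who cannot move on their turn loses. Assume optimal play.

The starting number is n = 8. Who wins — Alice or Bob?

Compute win/loss labels from the base case upward. A position with no move is L. Any other position is W if it can reach an L in one move, else L.
n=0: no move → L
n=1: reaches L-position 0 → W
n=2: reaches L-position 0 → W
n=3: reaches L-position 0 → W
n=4: only reaches 2(W), 3(W), all W → L
n=5: reaches L-position 0 → W
n=6: reaches L-position 4 → W
n=7: reaches L-position 0 → W
n=8: only reaches 6(W), 7(W), all W → L
The starting position 8 is L: whatever Alice does, the opponent receives a W position.

Bob wins.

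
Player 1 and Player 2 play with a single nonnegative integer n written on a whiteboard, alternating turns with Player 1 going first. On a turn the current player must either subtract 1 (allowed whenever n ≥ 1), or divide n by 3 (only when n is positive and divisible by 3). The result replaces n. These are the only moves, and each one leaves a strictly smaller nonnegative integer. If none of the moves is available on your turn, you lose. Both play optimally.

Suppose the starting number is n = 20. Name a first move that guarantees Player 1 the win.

Move to 19.

Compute win/loss labels from the base case upward. A position with no move is L. Any other position is W if it can reach an L in one move, else L.
n=0: no move → L
n=1: can move to 0, which is L ⇒ W
n=2: the only move is to 1(W), a W ⇒ L
n=3: can move to 2, which is L ⇒ W
n=4: the only move is to 3(W), a W ⇒ L
n=5: can move to 4, which is L ⇒ W
n=6: can move to 2, which is L ⇒ W
n=7: the only move is to 6(W), a W ⇒ L
n=8: can move to 7, which is L ⇒ W
n=9: moves to 3(W), 8(W); every one is W ⇒ L
n=10: can move to 9, which is L ⇒ W
n=11: the only move is to 10(W), a W ⇒ L
n=12: can move to 4, which is L ⇒ W
n=13: the only move is to 12(W), a W ⇒ L
n=14: can move to 13, which is L ⇒ W
n=15: moves to 5(W), 14(W); every one is W ⇒ L
n=16: can move to 15, which is L ⇒ W
n=17: the only move is to 16(W), a W ⇒ L
n=18: can move to 17, which is L ⇒ W
n=19: the only move is to 18(W), a W ⇒ L
n=20: can move to 19, which is L ⇒ W
From 20, the L positions reachable in one move are: 19.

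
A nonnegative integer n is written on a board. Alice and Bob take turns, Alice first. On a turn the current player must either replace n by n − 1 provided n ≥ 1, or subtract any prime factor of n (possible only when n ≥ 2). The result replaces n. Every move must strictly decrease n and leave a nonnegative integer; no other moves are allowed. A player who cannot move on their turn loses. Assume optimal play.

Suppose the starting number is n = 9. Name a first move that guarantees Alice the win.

Move to 8.

Positions with no move are L. A position that does have a move is losing for the player to move precisely when every available move leads to a winning position for the opponent. Fill in the labels:
n=0: no move → L
n=1: →0(L), so W
n=2: →0(L), so W
n=3: →0(L), so W
n=4: →2(W), 3(W) — all W, so L
n=5: →0(L), so W
n=6: →4(L), so W
n=7: →0(L), so W
n=8: →6(W), 7(W) — all W, so L
n=9: →8(L), so W
From 9, the L positions reachable in one move are: 8.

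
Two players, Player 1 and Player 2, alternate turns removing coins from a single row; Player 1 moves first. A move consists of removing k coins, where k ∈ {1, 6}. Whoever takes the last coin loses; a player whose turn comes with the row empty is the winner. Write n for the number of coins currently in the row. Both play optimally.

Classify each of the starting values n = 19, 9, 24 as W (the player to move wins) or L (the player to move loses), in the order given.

Positions with no move are W. A position that does have a move is losing for the player to move precisely when every available move leads to a winning position for the opponent. Fill in the labels:
n=0: no move; the opponent has just taken the last coin and therefore loses → W
n=1: the only move is to 0(W), a W ⇒ L
n=2: can move to 1, which is L ⇒ W
n=3: the only move is to 2(W), a W ⇒ L
n=4: can move to 3, which is L ⇒ W
n=5: the only move is to 4(W), a W ⇒ L
n=6: can move to 5, which is L ⇒ W
n=7: can move to 1, which is L ⇒ W
n=8: moves to 7(W), 2(W); every one is W ⇒ L
n=9: can move to 8, which is L ⇒ W
n=10: moves to 9(W), 4(W); every one is W ⇒ L
n=11: can move to 10, which is L ⇒ W
n=12: moves to 11(W), 6(W); every one is W ⇒ L
n=13: can move to 12, which is L ⇒ W
n=14: can move to 8, which is L ⇒ W
n=15: moves to 14(W), 9(W); every one is W ⇒ L
n=16: can move to 15, which is L ⇒ W
n=17: moves to 16(W), 11(W); every one is W ⇒ L
n=18: can move to 17, which is L ⇒ W
n=19: moves to 18(W), 13(W); every one is W ⇒ L
n=20: can move to 19, which is L ⇒ W
n=21: can move to 15, which is L ⇒ W
n=22: moves to 21(W), 16(W); every one is W ⇒ L
n=23: can move to 22, which is L ⇒ W
n=24: moves to 23(W), 18(W); every one is W ⇒ L

19: L, 9: W, 24: L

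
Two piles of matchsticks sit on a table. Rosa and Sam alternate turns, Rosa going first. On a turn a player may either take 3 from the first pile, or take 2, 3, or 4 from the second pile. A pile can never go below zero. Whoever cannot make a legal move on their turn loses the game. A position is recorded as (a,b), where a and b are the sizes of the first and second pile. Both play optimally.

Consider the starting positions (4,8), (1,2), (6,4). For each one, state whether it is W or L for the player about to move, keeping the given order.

(4,8): L, (1,2): W, (6,4): W

Positions with no move are L. A position that does have a move is losing for the player to move precisely when every available move leads to a winning position for the opponent. Fill in the labels:
No move ever increases a pile, so every position that can arise here has a ≤ 6 and b ≤ 8; it is enough to label the cells with 0 ≤ a ≤ 6 and 0 ≤ b ≤ 8.
Every move lowers a or b (never raises either), so fill the grid row by row in increasing a, and left to right within a row: each cell's successors are then already labelled.
      b=0  b=1  b=2  b=3  b=4  b=5  b=6  b=7  b=8
a=0:    L    L    W    W    W    W    L    L    W
a=1:    L    L    W    W    W    W    L    L    W
a=2:    L    L    W    W    W    W    L    L    W
a=3:    W    W    L    L    W    W    W    W    L
a=4:    W    W    L    L    W    W    W    W    L
a=5:    W    W    L    L    W    W    W    W    L
a=6:    L    L    W    W    W    W    L    L    W
Cells with no legal move (terminal, hence L): (0,0), (0,1), (1,0), (1,1), (2,0), (2,1).
The remaining L cells, each justified by listing all of its moves:
(0,6): →(0,4)(W), (0,3)(W), (0,2)(W) — all W, so L
(0,7): →(0,5)(W), (0,4)(W), (0,3)(W) — all W, so L
(1,6): →(1,4)(W), (1,3)(W), (1,2)(W) — all W, so L
(1,7): →(1,5)(W), (1,4)(W), (1,3)(W) — all W, so L
(2,6): →(2,4)(W), (2,3)(W), (2,2)(W) — all W, so L
(2,7): →(2,5)(W), (2,4)(W), (2,3)(W) — all W, so L
(3,2): →(0,2)(W), (3,0)(W) — all W, so L
(3,3): →(0,3)(W), (3,1)(W), (3,0)(W) — all W, so L
(3,8): →(0,8)(W), (3,6)(W), (3,5)(W), (3,4)(W) — all W, so L
(4,2): →(1,2)(W), (4,0)(W) — all W, so L
(4,3): →(1,3)(W), (4,1)(W), (4,0)(W) — all W, so L
(4,8): →(1,8)(W), (4,6)(W), (4,5)(W), (4,4)(W) — all W, so L
(5,2): →(2,2)(W), (5,0)(W) — all W, so L
(5,3): →(2,3)(W), (5,1)(W), (5,0)(W) — all W, so L
(5,8): →(2,8)(W), (5,6)(W), (5,5)(W), (5,4)(W) — all W, so L
(6,0): →(3,0)(W) only, which is W, so L
(6,1): →(3,1)(W) only, which is W, so L
(6,6): →(3,6)(W), (6,4)(W), (6,3)(W), (6,2)(W) — all W, so L
(6,7): →(3,7)(W), (6,5)(W), (6,4)(W), (6,3)(W) — all W, so L
Every other cell has at least one move into one of the L cells above, so it is W.
(4,8): one of the L cells justified above, so L
(1,2): the move to (1,0) reaches an L cell, so W
(6,4): the move to (6,1) reaches an L cell, so W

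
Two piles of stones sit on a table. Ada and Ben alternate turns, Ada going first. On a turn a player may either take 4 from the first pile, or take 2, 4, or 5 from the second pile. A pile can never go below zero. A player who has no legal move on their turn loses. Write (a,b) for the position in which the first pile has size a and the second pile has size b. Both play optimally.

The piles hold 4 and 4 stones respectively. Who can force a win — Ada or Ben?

Use the standard recursion: the mover loses at a terminal position; elsewhere, the mover wins exactly when some move hands the opponent an L position.
No move ever increases a pile, so every position that can arise here has a ≤ 4 and b ≤ 4; it is enough to label the cells with 0 ≤ a ≤ 4 and 0 ≤ b ≤ 4.
Every move lowers a or b (never raises either), so fill the grid row by row in increasing a, and left to right within a row: each cell's successors are then already labelled.
      b=0  b=1  b=2  b=3  b=4
a=0:    L    L    W    W    W
a=1:    L    L    W    W    W
a=2:    L    L    W    W    W
a=3:    L    L    W    W    W
a=4:    W    W    L    L    W
Cells with no legal move (terminal, hence L): (0,0), (0,1), (1,0), (1,1), (2,0), (2,1), (3,0), (3,1).
The remaining L cells, each justified by listing all of its moves:
(4,2): only reaches (0,2)(W), (4,0)(W), all W → L
(4,3): only reaches (0,3)(W), (4,1)(W), all W → L
Every other cell has at least one move into one of the L cells above, so it is W.
The starting position (4,4) is W: Ada should move to (4,2), handing over an L position.

Ada wins.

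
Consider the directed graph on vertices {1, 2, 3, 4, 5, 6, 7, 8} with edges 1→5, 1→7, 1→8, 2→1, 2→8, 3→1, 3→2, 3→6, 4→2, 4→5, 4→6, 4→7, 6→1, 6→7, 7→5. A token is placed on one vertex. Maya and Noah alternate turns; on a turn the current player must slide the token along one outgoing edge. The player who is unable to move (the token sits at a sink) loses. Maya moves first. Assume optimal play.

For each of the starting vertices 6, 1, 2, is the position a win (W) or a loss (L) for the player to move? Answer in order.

Positions with no move are L. A position that does have a move is losing for the player to move precisely when every available move leads to a winning position for the opponent. Fill in the labels:
Every edge goes from a vertex to one that appears earlier in the order 5, 8, 7, 1, 6, 2, 3, 4, so processing vertices in that order labels each vertex after all of its successors.
5: no outgoing edge → L
8: no outgoing edge → L
7: →5(L), so W
1: →8(L), so W
6: →1(W), 7(W) — all W, so L
2: →8(L), so W
3: →6(L), so W
4: →6(L), so W

6: L, 1: W, 2: W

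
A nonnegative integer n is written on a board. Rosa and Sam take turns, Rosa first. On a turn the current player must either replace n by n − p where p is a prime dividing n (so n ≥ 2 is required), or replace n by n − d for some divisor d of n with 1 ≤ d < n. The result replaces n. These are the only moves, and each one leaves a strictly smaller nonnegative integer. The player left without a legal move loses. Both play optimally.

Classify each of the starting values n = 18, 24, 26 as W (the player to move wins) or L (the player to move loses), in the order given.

18: W, 24: W, 26: L

Work bottom-up. With no move the player to move loses. Otherwise the position is W if at least one move leads to an L position for the opponent, and L if every move leads to a W.
n=0: no move → L
n=1: no move → L
n=2: W (go to 0, an L position)
n=3: W (go to 0, an L position)
n=4: L (options 2(W), 3(W) are all W)
n=5: W (go to 0, an L position)
n=6: W (go to 4, an L position)
n=7: W (go to 0, an L position)
n=8: W (go to 4, an L position)
n=9: L (options 6(W), 8(W) are all W)
n=10: W (go to 9, an L position)
n=11: W (go to 0, an L position)
n=12: W (go to 9, an L position)
n=13: W (go to 0, an L position)
n=14: L (options 7(W), 12(W), 13(W) are all W)
n=15: W (go to 14, an L position)
n=16: W (go to 14, an L position)
n=17: W (go to 0, an L position)
n=18: W (go to 9, an L position)
n=19: W (go to 0, an L position)
n=20: L (options 10(W), 15(W), 16(W), 18(W), 19(W) are all W)
n=21: W (go to 14, an L position)
n=22: W (go to 20, an L position)
n=23: W (go to 0, an L position)
n=24: W (go to 20, an L position)
n=25: W (go to 20, an L position)
n=26: L (options 13(W), 24(W), 25(W) are all W)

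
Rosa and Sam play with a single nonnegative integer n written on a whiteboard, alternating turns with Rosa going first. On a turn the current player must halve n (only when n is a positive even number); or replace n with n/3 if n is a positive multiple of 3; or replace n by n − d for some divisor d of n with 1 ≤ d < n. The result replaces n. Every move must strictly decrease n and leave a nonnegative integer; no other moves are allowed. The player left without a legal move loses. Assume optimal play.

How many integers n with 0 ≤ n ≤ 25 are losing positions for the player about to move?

12

Use the standard recursion: the mover loses at a terminal position; elsewhere, the mover wins exactly when some move hands the opponent an L position.
n=0: no move → L
n=1: no move → L
n=2: can move to 1, which is L ⇒ W
n=3: can move to 1, which is L ⇒ W
n=4: moves to 2(W), 3(W); every one is W ⇒ L
n=5: can move to 4, which is L ⇒ W
n=6: can move to 4, which is L ⇒ W
n=7: the only move is to 6(W), a W ⇒ L
n=8: can move to 4, which is L ⇒ W
n=9: moves to 3(W), 6(W), 8(W); every one is W ⇒ L
n=10: can move to 9, which is L ⇒ W
n=11: the only move is to 10(W), a W ⇒ L
n=12: can move to 4, which is L ⇒ W
n=13: the only move is to 12(W), a W ⇒ L
n=14: can move to 7, which is L ⇒ W
n=15: moves to 5(W), 10(W), 12(W), 14(W); every one is W ⇒ L
n=16: can move to 15, which is L ⇒ W
n=17: the only move is to 16(W), a W ⇒ L
n=18: can move to 9, which is L ⇒ W
n=19: the only move is to 18(W), a W ⇒ L
n=20: can move to 15, which is L ⇒ W
n=21: can move to 7, which is L ⇒ W
n=22: can move to 11, which is L ⇒ W
n=23: the only move is to 22(W), a W ⇒ L
n=24: can move to 23, which is L ⇒ W
n=25: moves to 20(W), 24(W); every one is W ⇒ L
L entries with 0 ≤ n ≤ 25: n = 0, 1, 4, 7, 9, 11, 13, 15, 17, 19, 23, 25; that makes 12.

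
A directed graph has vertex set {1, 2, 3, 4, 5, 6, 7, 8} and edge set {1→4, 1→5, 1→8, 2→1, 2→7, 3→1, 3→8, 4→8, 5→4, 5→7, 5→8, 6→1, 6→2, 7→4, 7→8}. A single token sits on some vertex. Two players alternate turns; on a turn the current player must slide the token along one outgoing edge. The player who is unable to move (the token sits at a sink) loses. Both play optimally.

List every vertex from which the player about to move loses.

Positions with no move are L. A position that does have a move is losing for the player to move precisely when every available move leads to a winning position for the opponent. Fill in the labels:
Every edge goes from a vertex to one that appears earlier in the order 8, 4, 7, 5, 1, 2, 3, 6, so processing vertices in that order labels each vertex after all of its successors.
8: no outgoing edge → L
4: can move to 8, which is L ⇒ W
7: can move to 8, which is L ⇒ W
5: can move to 8, which is L ⇒ W
1: can move to 8, which is L ⇒ W
2: moves to 1(W), 7(W); every one is W ⇒ L
3: can move to 8, which is L ⇒ W
6: can move to 2, which is L ⇒ W
Reading off the rows marked L gives the requested list; there are 2 such vertices.

2, 8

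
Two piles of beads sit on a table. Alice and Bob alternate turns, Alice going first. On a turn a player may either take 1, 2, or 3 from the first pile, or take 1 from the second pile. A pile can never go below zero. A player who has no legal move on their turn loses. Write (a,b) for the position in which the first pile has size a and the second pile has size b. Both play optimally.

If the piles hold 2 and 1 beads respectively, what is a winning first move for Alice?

Compute win/loss labels from the base case upward. A position with no move is L. Any other position is W if it can reach an L in one move, else L.
No move ever increases a pile, so every position that can arise here has a ≤ 2 and b ≤ 1; it is enough to label the cells with 0 ≤ a ≤ 2 and 0 ≤ b ≤ 1.
Every move lowers a or b (never raises either), so fill the grid row by row in increasing a, and left to right within a row: each cell's successors are then already labelled.
      b=0  b=1
a=0:    L    W
a=1:    W    L
a=2:    W    W
Cells with no legal move (terminal, hence L): (0,0).
The remaining L cells, each justified by listing all of its moves:
(1,1): →(0,1)(W), (1,0)(W) — all W, so L
Every other cell has at least one move into one of the L cells above, so it is W.
From (2,1), the L positions reachable in one move are: (1,1).

Move to (1,1).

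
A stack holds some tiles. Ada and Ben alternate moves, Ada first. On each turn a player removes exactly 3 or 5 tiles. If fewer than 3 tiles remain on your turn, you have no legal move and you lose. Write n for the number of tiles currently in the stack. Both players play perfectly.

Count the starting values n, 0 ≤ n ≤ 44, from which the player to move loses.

18

Build the W/L table. Terminal = L. A non-terminal position is W if it has a move to some L; otherwise it is L.
n=0: no move → L
n=1: no move → L
n=2: no move → L
n=3: can move to 0, which is L ⇒ W
n=4: can move to 1, which is L ⇒ W
n=5: can move to 2, which is L ⇒ W
n=6: can move to 1, which is L ⇒ W
n=7: can move to 2, which is L ⇒ W
n=8: moves to 5(W), 3(W); every one is W ⇒ L
n=9: moves to 6(W), 4(W); every one is W ⇒ L
n=10: moves to 7(W), 5(W); every one is W ⇒ L
n=11: can move to 8, which is L ⇒ W
n=12: can move to 9, which is L ⇒ W
n=13: can move to 10, which is L ⇒ W
n=14: can move to 9, which is L ⇒ W
n=15: can move to 10, which is L ⇒ W
n=16: moves to 13(W), 11(W); every one is W ⇒ L
n=17: moves to 14(W), 12(W); every one is W ⇒ L
n=18: moves to 15(W), 13(W); every one is W ⇒ L
n=19: can move to 16, which is L ⇒ W
n=20: can move to 17, which is L ⇒ W
n=21: can move to 18, which is L ⇒ W
n=22: can move to 17, which is L ⇒ W
n=23: can move to 18, which is L ⇒ W
n=24: moves to 21(W), 19(W); every one is W ⇒ L
n=25: moves to 22(W), 20(W); every one is W ⇒ L
n=26: moves to 23(W), 21(W); every one is W ⇒ L
n=27: can move to 24, which is L ⇒ W
n=28: can move to 25, which is L ⇒ W
n=29: can move to 26, which is L ⇒ W
n=30: can move to 25, which is L ⇒ W
n=31: can move to 26, which is L ⇒ W
n=32: moves to 29(W), 27(W); every one is W ⇒ L
n=33: moves to 30(W), 28(W); every one is W ⇒ L
n=34: moves to 31(W), 29(W); every one is W ⇒ L
n=35: can move to 32, which is L ⇒ W
n=36: can move to 33, which is L ⇒ W
n=37: can move to 34, which is L ⇒ W
n=38: can move to 33, which is L ⇒ W
n=39: can move to 34, which is L ⇒ W
n=40: moves to 37(W), 35(W); every one is W ⇒ L
n=41: moves to 38(W), 36(W); every one is W ⇒ L
n=42: moves to 39(W), 37(W); every one is W ⇒ L
n=43: can move to 40, which is L ⇒ W
n=44: can move to 41, which is L ⇒ W
L entries with 0 ≤ n ≤ 44: n = 0, 1, 2, 8, 9, 10, 16, 17, 18, 24, 25, 26, 32, 33, 34, 40, 41, 42; that makes 18.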